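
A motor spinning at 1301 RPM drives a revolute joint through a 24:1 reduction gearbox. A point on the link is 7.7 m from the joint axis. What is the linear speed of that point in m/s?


omega_motor = 1301 * 2*pi/60 = 136.2404 rad/s
omega_joint = omega_motor / 24 = 5.6767 rad/s
v = omega_joint * r = 5.6767 * 7.7
= 43.7105 m/s


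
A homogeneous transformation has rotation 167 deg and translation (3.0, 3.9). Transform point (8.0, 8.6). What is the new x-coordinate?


x' = cos(theta)*px - sin(theta)*py + tx
= -0.9744*8.0 - 0.225*8.6 + 3.0
= -6.7295


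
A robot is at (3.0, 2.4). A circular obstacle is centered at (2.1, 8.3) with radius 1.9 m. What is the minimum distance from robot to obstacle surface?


center_dist = sqrt((3.0-2.1)^2 + (2.4-8.3)^2)
= sqrt(0.81 + 34.81)
= 5.9682
min_dist = center_dist - radius = 5.9682 - 1.9 = 4.0682 m


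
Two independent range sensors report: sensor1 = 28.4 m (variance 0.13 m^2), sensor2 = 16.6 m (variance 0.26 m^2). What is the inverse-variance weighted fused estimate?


w1 = (1/var1) / (1/var1 + 1/var2)
   = 7.6923 / (7.6923 + 3.8462) = 0.6667
w2 = 1 - w1 = 0.3333
fused = w1*s1 + w2*s2 = 18.9333 + 5.5333
= 24.4667 m


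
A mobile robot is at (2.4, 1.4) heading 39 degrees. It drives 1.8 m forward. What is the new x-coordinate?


x_new = x0 + d*cos(theta)
= 2.4 + 1.8*cos(39)
= 2.4 + 1.3989
= 3.7989


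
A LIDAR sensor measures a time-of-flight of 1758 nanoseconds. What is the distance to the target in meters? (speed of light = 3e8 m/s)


tof = 1758 ns = 1.758e-06 s
dist = c * tof / 2
= 3e8 * 1.758e-06 / 2
= 263.7 m


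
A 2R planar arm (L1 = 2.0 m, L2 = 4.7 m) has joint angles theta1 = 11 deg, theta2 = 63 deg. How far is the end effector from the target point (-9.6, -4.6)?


End effector via forward kinematics:
x = L1*cos(t1) + L2*cos(t1+t2) = 3.2587
y = L1*sin(t1) + L2*sin(t1+t2) = 4.8995
Distance to target:
d = sqrt((-9.6 - 3.2587)^2 + (-4.6 - 4.8995)^2)
= sqrt(165.3474 + 90.2414)
= 15.9871 m


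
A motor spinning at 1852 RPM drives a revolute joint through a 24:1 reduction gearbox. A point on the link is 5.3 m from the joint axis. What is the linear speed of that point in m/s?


omega_motor = 1852 * 2*pi/60 = 193.941 rad/s
omega_joint = omega_motor / 24 = 8.0809 rad/s
v = omega_joint * r = 8.0809 * 5.3
= 42.8286 m/s


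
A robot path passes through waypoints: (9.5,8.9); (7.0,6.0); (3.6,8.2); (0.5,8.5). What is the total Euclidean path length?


Segment lengths:
  seg1 = sqrt((-2.5)^2 + (-2.9)^2) = 3.8288
  seg2 = sqrt((-3.4)^2 + (2.2)^2) = 4.0497
  seg3 = sqrt((-3.1)^2 + (0.3)^2) = 3.1145
Total = 10.993


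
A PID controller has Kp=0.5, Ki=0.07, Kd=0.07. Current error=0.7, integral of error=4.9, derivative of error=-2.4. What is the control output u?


u = Kp*e + Ki*int(e) + Kd*de/dt
= 0.5*0.7 + 0.07*4.9 + 0.07*(-2.4)
= 0.35 + 0.343 + -0.168
= 0.525


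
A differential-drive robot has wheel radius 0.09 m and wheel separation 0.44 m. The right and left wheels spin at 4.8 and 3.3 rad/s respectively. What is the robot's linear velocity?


vR = r*wR = 0.09*4.8 = 0.432 m/s
vL = r*wL = 0.09*3.3 = 0.297 m/s
v = (vR+vL)/2 = 0.3645 m/s
omega = (vR-vL)/L = 0.3068 rad/s
linear velocity = 0.3645 m/s


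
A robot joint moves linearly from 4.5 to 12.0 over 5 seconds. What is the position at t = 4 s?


s = t/T = 4/5 = 0.8
p(t) = p0 + (pf-p0)*s
= 4.5 + (12.0 - 4.5) * 0.8
= 10.5


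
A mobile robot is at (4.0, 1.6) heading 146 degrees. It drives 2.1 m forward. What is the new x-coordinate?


x_new = x0 + d*cos(theta)
= 4.0 + 2.1*cos(146)
= 4.0 + -1.741
= 2.259


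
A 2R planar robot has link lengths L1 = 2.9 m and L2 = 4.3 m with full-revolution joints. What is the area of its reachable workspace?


r_max = L1 + L2 = 7.2 m
r_min = |L1 - L2| = 1.4 m
Area = pi*(r_max^2 - r_min^2)
= pi*(51.84 - 1.96)
= pi * 49.88
= 156.7026 m^2


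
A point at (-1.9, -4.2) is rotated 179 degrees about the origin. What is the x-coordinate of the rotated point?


x' = x*cos(theta) - y*sin(theta)
cos(179 deg) = -0.9998, sin(179 deg) = 0.0175
x' = -1.9 * -0.9998 - -4.2 * 0.0175
= 1.8997 - -0.0733
= 1.973


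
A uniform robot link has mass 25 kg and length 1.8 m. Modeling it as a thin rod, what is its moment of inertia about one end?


I = (1/3) * m * L^2
= (1/3) * 25 * 1.8^2
= 0.333333 * 25 * 3.24
= 27.0 kg*m^2


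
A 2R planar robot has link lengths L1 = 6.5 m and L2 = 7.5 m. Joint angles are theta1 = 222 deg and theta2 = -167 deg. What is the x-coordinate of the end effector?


Convert angles to radians: theta1 = 3.8746, theta2 = -2.9147
x = L1*cos(theta1) + L2*cos(theta1+theta2)
x = -4.8304 + 4.3018
x = -0.5286


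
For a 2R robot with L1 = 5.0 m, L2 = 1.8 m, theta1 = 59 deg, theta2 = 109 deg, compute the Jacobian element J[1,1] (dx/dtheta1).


J[1,1] = -L1*sin(t1) - L2*sin(t1+t2)
= -5.0*sin(59) - 1.8*sin(168)
= -4.6601


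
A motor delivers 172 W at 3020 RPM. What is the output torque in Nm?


omega = 3020 * 2*pi/60 = 316.2537 rad/s
tau = P / omega = 172 / 316.2537
= 0.5439 Nm


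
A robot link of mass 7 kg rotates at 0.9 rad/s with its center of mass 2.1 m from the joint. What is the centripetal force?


F = m * omega^2 * r
= 7 * 0.9^2 * 2.1
= 7 * 0.81 * 2.1
= 11.907 N


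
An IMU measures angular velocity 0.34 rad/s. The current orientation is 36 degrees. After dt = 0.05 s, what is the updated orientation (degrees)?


delta_theta = w * dt = 0.34 * 0.05 = 0.017 rad
= 0.974 deg
theta_new = 36 + 0.974 = 36.974 deg


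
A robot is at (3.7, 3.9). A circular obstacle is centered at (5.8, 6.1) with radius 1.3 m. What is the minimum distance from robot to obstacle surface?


center_dist = sqrt((3.7-5.8)^2 + (3.9-6.1)^2)
= sqrt(4.41 + 4.84)
= 3.0414
min_dist = center_dist - radius = 3.0414 - 1.3 = 1.7414 m


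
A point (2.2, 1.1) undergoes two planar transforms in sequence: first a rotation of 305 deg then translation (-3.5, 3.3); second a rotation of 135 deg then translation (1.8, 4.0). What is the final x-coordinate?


After transform 1:
x1 = cos(305)*2.2 - sin(305)*1.1 + -3.5 = -1.3371
y1 = sin(305)*2.2 + cos(305)*1.1 + 3.3 = 2.1288
After transform 2:
x2 = cos(135)*-1.3371 - sin(135)*2.1288 + 1.8
= 1.2402


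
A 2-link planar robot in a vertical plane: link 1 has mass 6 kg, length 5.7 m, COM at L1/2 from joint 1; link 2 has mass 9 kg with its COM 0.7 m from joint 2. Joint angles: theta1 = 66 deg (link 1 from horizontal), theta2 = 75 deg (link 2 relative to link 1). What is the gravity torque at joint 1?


Horizontal distance from joint 1 to link-1 COM:
  x_c1 = (L1/2)*cos(t1) = 2.85 * 0.4067 = 1.1592 m
Horizontal distance from joint 1 to link-2 COM:
  x_c2 = L1*cos(t1) + Lc2*cos(t1+t2)
       = 5.7*0.4067 + 0.7*-0.7771 = 1.7744 m
tau1 = m1*g*x_c1 + m2*g*x_c2
     = 6*9.81*1.1592 + 9*9.81*1.7744
     = 68.2305 + 156.6615
     = 224.892 Nm


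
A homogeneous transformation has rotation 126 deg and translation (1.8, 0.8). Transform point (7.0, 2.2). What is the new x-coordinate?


x' = cos(theta)*px - sin(theta)*py + tx
= -0.5878*7.0 - 0.809*2.2 + 1.8
= -4.0943


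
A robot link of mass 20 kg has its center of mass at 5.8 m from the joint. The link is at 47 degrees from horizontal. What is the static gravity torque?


tau = m*g*L*cos(angle)
= 20 * 9.81 * 5.8 * cos(47 deg)
= 20 * 9.81 * 5.8 * 0.682
= 776.0869 Nm


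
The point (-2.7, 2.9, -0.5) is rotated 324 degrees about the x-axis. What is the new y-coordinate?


Rotation about x-axis: y' = y*cos(theta) - z*sin(theta)
= 2.9 * 0.809 - -0.5 * -0.5878
= 2.0523


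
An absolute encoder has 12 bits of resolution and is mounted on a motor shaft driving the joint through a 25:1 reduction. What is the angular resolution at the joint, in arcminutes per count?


counts = 2^12 = 4096
effective counts at joint = 4096 * 25 = 102400
resolution = 360*60 / 102400
= 0.2109 arcmin/count


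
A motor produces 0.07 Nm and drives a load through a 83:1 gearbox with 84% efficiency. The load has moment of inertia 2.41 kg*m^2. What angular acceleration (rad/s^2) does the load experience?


tau_out = tau_motor * N * eta
= 0.07 * 83 * 0.84 = 4.8804 Nm
alpha = tau_out / I = 4.8804 / 2.41
= 2.0251 rad/s^2


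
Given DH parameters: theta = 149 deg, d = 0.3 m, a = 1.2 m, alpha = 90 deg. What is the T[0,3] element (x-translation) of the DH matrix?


T[0,3] = a * cos(theta)
= 1.2 * cos(149 deg)
= 1.2 * -0.8572
= -1.0286


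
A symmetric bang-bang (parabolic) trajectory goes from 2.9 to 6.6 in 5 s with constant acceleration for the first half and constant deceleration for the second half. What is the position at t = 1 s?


Symmetric rest-to-rest: each phase covers (pf-p0)/2 in time T/2. 0.5*a*(T/2)^2 = (pf-p0)/2 => a = 4*(pf-p0)/T^2
a = 4*(6.6-2.9)/5^2 = 0.592
t = 1 is in the acceleration phase (t <= T/2).
p = p0 + 0.5*a*t^2 = 2.9 + 0.5*0.592*1^2
= 3.196


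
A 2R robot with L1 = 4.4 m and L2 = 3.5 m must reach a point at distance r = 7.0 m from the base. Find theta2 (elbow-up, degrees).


cos(theta2) = (r^2 - L1^2 - L2^2) / (2*L1*L2)
cos(theta2) = (49.0 - 19.36 - 12.25) / 30.8
cos(theta2) = 0.56461
theta2 = 55.6248 degrees


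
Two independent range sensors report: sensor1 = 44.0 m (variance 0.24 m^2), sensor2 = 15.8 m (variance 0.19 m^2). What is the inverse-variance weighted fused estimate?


w1 = (1/var1) / (1/var1 + 1/var2)
   = 4.1667 / (4.1667 + 5.2632) = 0.4419
w2 = 1 - w1 = 0.5581
fused = w1*s1 + w2*s2 = 19.4419 + 8.8186
= 28.2605 m


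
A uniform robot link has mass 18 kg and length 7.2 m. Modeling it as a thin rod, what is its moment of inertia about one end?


I = (1/3) * m * L^2
= (1/3) * 18 * 7.2^2
= 0.333333 * 18 * 51.84
= 311.04 kg*m^2


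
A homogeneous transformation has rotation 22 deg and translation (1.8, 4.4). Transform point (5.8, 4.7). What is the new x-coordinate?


x' = cos(theta)*px - sin(theta)*py + tx
= 0.9272*5.8 - 0.3746*4.7 + 1.8
= 5.417


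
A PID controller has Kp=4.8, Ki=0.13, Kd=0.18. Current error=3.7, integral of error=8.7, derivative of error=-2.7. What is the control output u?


u = Kp*e + Ki*int(e) + Kd*de/dt
= 4.8*3.7 + 0.13*8.7 + 0.18*(-2.7)
= 17.76 + 1.131 + -0.486
= 18.405


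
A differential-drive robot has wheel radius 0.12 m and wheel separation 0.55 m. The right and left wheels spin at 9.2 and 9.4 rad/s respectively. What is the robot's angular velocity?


vR = r*wR = 0.12*9.2 = 1.104 m/s
vL = r*wL = 0.12*9.4 = 1.128 m/s
v = (vR+vL)/2 = 1.116 m/s
omega = (vR-vL)/L = -0.0436 rad/s
angular velocity = -0.0436 rad/s


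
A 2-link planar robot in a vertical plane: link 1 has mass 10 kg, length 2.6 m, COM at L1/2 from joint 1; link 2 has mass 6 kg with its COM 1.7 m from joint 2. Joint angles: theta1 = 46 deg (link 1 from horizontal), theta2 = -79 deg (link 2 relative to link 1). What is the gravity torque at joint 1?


Horizontal distance from joint 1 to link-1 COM:
  x_c1 = (L1/2)*cos(t1) = 1.3 * 0.6947 = 0.9031 m
Horizontal distance from joint 1 to link-2 COM:
  x_c2 = L1*cos(t1) + Lc2*cos(t1+t2)
       = 2.6*0.6947 + 1.7*0.8387 = 3.2319 m
tau1 = m1*g*x_c1 + m2*g*x_c2
     = 10*9.81*0.9031 + 6*9.81*3.2319
     = 88.5898 + 190.2268
     = 278.8166 Nm


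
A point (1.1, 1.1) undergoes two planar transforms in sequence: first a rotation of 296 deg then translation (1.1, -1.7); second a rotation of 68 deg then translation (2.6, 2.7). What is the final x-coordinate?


After transform 1:
x1 = cos(296)*1.1 - sin(296)*1.1 + 1.1 = 2.5709
y1 = sin(296)*1.1 + cos(296)*1.1 + -1.7 = -2.2065
After transform 2:
x2 = cos(68)*2.5709 - sin(68)*-2.2065 + 2.6
= 5.6089


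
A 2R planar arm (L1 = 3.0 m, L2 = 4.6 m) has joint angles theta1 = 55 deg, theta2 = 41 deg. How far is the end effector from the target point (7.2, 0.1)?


End effector via forward kinematics:
x = L1*cos(t1) + L2*cos(t1+t2) = 1.2399
y = L1*sin(t1) + L2*sin(t1+t2) = 7.0323
Distance to target:
d = sqrt((7.2 - 1.2399)^2 + (0.1 - 7.0323)^2)
= sqrt(35.5228 + 48.0562)
= 9.1422 m


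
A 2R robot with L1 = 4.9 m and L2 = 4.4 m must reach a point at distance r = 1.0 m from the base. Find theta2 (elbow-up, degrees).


cos(theta2) = (r^2 - L1^2 - L2^2) / (2*L1*L2)
cos(theta2) = (1.0 - 24.01 - 19.36) / 43.12
cos(theta2) = -0.982607
theta2 = 169.2981 degrees


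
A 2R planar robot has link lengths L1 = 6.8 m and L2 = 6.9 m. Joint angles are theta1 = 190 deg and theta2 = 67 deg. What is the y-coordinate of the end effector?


Convert angles to radians: theta1 = 3.3161, theta2 = 1.1694
y = L1*sin(theta1) + L2*sin(theta1+theta2)
y = -1.1808 + -6.7232
y = -7.904


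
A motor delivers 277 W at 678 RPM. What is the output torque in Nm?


omega = 678 * 2*pi/60 = 71.0 rad/s
tau = P / omega = 277 / 71.0
= 3.9014 Nm


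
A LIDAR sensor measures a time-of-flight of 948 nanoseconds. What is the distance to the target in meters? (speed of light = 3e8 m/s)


tof = 948 ns = 9.48e-07 s
dist = c * tof / 2
= 3e8 * 9.48e-07 / 2
= 142.2 m


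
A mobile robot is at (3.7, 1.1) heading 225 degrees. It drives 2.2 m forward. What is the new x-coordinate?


x_new = x0 + d*cos(theta)
= 3.7 + 2.2*cos(225)
= 3.7 + -1.5556
= 2.1444


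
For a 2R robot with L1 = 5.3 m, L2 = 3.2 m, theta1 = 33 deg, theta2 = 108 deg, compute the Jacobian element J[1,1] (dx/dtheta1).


J[1,1] = -L1*sin(t1) - L2*sin(t1+t2)
= -5.3*sin(33) - 3.2*sin(141)
= -4.9004


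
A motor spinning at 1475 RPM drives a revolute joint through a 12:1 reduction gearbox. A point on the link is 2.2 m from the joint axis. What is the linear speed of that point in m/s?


omega_motor = 1475 * 2*pi/60 = 154.4616 rad/s
omega_joint = omega_motor / 12 = 12.8718 rad/s
v = omega_joint * r = 12.8718 * 2.2
= 28.318 m/s


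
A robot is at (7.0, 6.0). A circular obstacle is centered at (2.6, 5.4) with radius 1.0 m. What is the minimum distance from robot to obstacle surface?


center_dist = sqrt((7.0-2.6)^2 + (6.0-5.4)^2)
= sqrt(19.36 + 0.36)
= 4.4407
min_dist = center_dist - radius = 4.4407 - 1.0 = 3.4407 m


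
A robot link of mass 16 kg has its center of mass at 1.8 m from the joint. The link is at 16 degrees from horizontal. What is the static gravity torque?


tau = m*g*L*cos(angle)
= 16 * 9.81 * 1.8 * cos(16 deg)
= 16 * 9.81 * 1.8 * 0.9613
= 271.5833 Nm


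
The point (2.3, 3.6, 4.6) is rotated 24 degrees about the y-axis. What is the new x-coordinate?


Rotation about y-axis: x' = x*cos(theta) + z*sin(theta)
= 2.3 * 0.9135 + 4.6 * 0.4067
= 3.9721


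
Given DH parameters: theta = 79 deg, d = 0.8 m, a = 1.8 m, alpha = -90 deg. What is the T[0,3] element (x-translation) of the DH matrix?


T[0,3] = a * cos(theta)
= 1.8 * cos(79 deg)
= 1.8 * 0.1908
= 0.3435


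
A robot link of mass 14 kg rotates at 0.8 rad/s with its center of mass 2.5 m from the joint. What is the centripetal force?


F = m * omega^2 * r
= 14 * 0.8^2 * 2.5
= 14 * 0.64 * 2.5
= 22.4 N


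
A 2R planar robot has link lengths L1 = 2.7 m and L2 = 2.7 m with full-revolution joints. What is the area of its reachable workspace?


r_max = L1 + L2 = 5.4 m
r_min = |L1 - L2| = 0.0 m
Area = pi*(r_max^2 - r_min^2)
= pi*(29.16 - 0.0)
= pi * 29.16
= 91.6088 m^2


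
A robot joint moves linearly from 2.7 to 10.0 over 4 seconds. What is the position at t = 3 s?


s = t/T = 3/4 = 0.75
p(t) = p0 + (pf-p0)*s
= 2.7 + (10.0 - 2.7) * 0.75
= 8.175


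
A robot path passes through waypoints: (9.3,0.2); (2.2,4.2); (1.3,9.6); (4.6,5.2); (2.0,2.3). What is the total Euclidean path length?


Segment lengths:
  seg1 = sqrt((-7.1)^2 + (4.0)^2) = 8.1492
  seg2 = sqrt((-0.9)^2 + (5.4)^2) = 5.4745
  seg3 = sqrt((3.3)^2 + (-4.4)^2) = 5.5
  seg4 = sqrt((-2.6)^2 + (-2.9)^2) = 3.8949
Total = 23.0186


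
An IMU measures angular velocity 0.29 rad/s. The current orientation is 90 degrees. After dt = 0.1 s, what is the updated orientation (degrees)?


delta_theta = w * dt = 0.29 * 0.1 = 0.029 rad
= 1.6616 deg
theta_new = 90 + 1.6616 = 91.6616 deg


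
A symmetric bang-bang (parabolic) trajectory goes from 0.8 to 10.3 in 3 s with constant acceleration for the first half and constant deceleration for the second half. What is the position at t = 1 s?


Symmetric rest-to-rest: each phase covers (pf-p0)/2 in time T/2. 0.5*a*(T/2)^2 = (pf-p0)/2 => a = 4*(pf-p0)/T^2
a = 4*(10.3-0.8)/3^2 = 4.2222
t = 1 is in the acceleration phase (t <= T/2).
p = p0 + 0.5*a*t^2 = 0.8 + 0.5*4.2222*1^2
= 2.9111


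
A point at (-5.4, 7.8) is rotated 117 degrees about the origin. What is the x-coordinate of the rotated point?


x' = x*cos(theta) - y*sin(theta)
cos(117 deg) = -0.454, sin(117 deg) = 0.891
x' = -5.4 * -0.454 - 7.8 * 0.891
= 2.4515 - 6.9499
= -4.4983


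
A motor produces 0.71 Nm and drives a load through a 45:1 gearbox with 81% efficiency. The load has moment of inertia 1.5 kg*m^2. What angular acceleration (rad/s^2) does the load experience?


tau_out = tau_motor * N * eta
= 0.71 * 45 * 0.81 = 25.8795 Nm
alpha = tau_out / I = 25.8795 / 1.5
= 17.253 rad/s^2


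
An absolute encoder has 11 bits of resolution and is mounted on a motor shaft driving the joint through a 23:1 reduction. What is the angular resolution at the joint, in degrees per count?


counts = 2^11 = 2048
effective counts at joint = 2048 * 23 = 47104
resolution = 360 / 47104
= 0.0076 deg/count


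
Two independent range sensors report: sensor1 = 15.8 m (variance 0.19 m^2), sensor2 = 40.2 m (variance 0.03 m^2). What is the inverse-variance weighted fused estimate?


w1 = (1/var1) / (1/var1 + 1/var2)
   = 5.2632 / (5.2632 + 33.3333) = 0.1364
w2 = 1 - w1 = 0.8636
fused = w1*s1 + w2*s2 = 2.1545 + 34.7182
= 36.8727 m


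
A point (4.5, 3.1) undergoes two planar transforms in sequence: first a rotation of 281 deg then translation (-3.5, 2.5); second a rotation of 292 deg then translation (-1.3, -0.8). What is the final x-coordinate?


After transform 1:
x1 = cos(281)*4.5 - sin(281)*3.1 + -3.5 = 0.4017
y1 = sin(281)*4.5 + cos(281)*3.1 + 2.5 = -1.3258
After transform 2:
x2 = cos(292)*0.4017 - sin(292)*-1.3258 + -1.3
= -2.3788


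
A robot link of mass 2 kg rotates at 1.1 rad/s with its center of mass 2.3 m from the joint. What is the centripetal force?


F = m * omega^2 * r
= 2 * 1.1^2 * 2.3
= 2 * 1.21 * 2.3
= 5.566 N


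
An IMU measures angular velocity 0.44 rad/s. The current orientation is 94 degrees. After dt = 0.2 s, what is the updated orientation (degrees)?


delta_theta = w * dt = 0.44 * 0.2 = 0.088 rad
= 5.042 deg
theta_new = 94 + 5.042 = 99.042 deg


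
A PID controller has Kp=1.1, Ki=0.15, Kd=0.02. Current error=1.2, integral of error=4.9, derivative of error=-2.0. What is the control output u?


u = Kp*e + Ki*int(e) + Kd*de/dt
= 1.1*1.2 + 0.15*4.9 + 0.02*(-2.0)
= 1.32 + 0.735 + -0.04
= 2.015


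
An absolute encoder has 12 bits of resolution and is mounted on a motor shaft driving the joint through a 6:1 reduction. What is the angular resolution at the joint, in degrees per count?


counts = 2^12 = 4096
effective counts at joint = 4096 * 6 = 24576
resolution = 360 / 24576
= 0.0146 deg/count


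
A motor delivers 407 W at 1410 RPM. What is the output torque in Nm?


omega = 1410 * 2*pi/60 = 147.6549 rad/s
tau = P / omega = 407 / 147.6549
= 2.7564 Nm


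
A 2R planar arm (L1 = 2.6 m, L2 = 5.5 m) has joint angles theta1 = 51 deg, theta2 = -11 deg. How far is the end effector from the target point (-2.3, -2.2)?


End effector via forward kinematics:
x = L1*cos(t1) + L2*cos(t1+t2) = 5.8495
y = L1*sin(t1) + L2*sin(t1+t2) = 5.5559
Distance to target:
d = sqrt((-2.3 - 5.8495)^2 + (-2.2 - 5.5559)^2)
= sqrt(66.414 + 60.1542)
= 11.2503 m


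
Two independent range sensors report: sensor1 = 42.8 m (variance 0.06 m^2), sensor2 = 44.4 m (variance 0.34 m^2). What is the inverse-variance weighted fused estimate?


w1 = (1/var1) / (1/var1 + 1/var2)
   = 16.6667 / (16.6667 + 2.9412) = 0.85
w2 = 1 - w1 = 0.15
fused = w1*s1 + w2*s2 = 36.38 + 6.66
= 43.04 m


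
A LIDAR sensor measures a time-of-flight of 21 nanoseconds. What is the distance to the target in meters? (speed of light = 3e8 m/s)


tof = 21 ns = 2.1e-08 s
dist = c * tof / 2
= 3e8 * 2.1e-08 / 2
= 3.15 m


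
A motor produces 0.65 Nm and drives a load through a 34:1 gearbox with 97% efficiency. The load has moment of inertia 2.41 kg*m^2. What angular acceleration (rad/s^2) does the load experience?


tau_out = tau_motor * N * eta
= 0.65 * 34 * 0.97 = 21.437 Nm
alpha = tau_out / I = 21.437 / 2.41
= 8.895 rad/s^2


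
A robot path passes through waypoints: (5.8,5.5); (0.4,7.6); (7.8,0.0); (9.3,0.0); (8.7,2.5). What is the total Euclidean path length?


Segment lengths:
  seg1 = sqrt((-5.4)^2 + (2.1)^2) = 5.794
  seg2 = sqrt((7.4)^2 + (-7.6)^2) = 10.6075
  seg3 = sqrt((1.5)^2 + (0.0)^2) = 1.5
  seg4 = sqrt((-0.6)^2 + (2.5)^2) = 2.571
Total = 20.4725


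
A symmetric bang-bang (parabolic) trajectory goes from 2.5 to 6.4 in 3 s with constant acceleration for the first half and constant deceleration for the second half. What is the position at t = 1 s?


Symmetric rest-to-rest: each phase covers (pf-p0)/2 in time T/2. 0.5*a*(T/2)^2 = (pf-p0)/2 => a = 4*(pf-p0)/T^2
a = 4*(6.4-2.5)/3^2 = 1.7333
t = 1 is in the acceleration phase (t <= T/2).
p = p0 + 0.5*a*t^2 = 2.5 + 0.5*1.7333*1^2
= 3.3667


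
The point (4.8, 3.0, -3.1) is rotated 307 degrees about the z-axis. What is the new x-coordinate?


Rotation about z-axis: x' = x*cos(theta) - y*sin(theta)
= 4.8 * 0.6018 - 3.0 * -0.7986
= 5.2846


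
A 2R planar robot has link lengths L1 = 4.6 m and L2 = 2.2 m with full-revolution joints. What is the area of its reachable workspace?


r_max = L1 + L2 = 6.8 m
r_min = |L1 - L2| = 2.4 m
Area = pi*(r_max^2 - r_min^2)
= pi*(46.24 - 5.76)
= pi * 40.48
= 127.1717 m^2


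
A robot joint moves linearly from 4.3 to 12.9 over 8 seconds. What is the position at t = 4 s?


s = t/T = 4/8 = 0.5
p(t) = p0 + (pf-p0)*s
= 4.3 + (12.9 - 4.3) * 0.5
= 8.6


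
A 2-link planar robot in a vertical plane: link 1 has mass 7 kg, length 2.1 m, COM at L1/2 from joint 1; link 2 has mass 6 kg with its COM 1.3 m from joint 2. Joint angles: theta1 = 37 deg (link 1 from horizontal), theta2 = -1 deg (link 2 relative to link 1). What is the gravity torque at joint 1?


Horizontal distance from joint 1 to link-1 COM:
  x_c1 = (L1/2)*cos(t1) = 1.05 * 0.7986 = 0.8386 m
Horizontal distance from joint 1 to link-2 COM:
  x_c2 = L1*cos(t1) + Lc2*cos(t1+t2)
       = 2.1*0.7986 + 1.3*0.809 = 2.7289 m
tau1 = m1*g*x_c1 + m2*g*x_c2
     = 7*9.81*0.8386 + 6*9.81*2.7289
     = 57.5844 + 160.6205
     = 218.2049 Nm


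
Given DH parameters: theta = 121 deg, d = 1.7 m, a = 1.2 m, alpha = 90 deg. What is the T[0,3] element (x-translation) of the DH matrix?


T[0,3] = a * cos(theta)
= 1.2 * cos(121 deg)
= 1.2 * -0.515
= -0.618


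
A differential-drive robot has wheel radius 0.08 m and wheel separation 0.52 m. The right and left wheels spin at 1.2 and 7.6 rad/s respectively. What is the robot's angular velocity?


vR = r*wR = 0.08*1.2 = 0.096 m/s
vL = r*wL = 0.08*7.6 = 0.608 m/s
v = (vR+vL)/2 = 0.352 m/s
omega = (vR-vL)/L = -0.9846 rad/s
angular velocity = -0.9846 rad/s


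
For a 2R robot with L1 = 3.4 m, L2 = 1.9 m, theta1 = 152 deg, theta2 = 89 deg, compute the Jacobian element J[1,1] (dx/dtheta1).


J[1,1] = -L1*sin(t1) - L2*sin(t1+t2)
= -3.4*sin(152) - 1.9*sin(241)
= 0.0656


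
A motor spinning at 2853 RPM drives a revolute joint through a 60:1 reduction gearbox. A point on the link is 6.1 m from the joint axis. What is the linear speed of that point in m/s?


omega_motor = 2853 * 2*pi/60 = 298.7655 rad/s
omega_joint = omega_motor / 60 = 4.9794 rad/s
v = omega_joint * r = 4.9794 * 6.1
= 30.3745 m/s


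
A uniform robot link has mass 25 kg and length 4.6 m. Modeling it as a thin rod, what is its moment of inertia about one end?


I = (1/3) * m * L^2
= (1/3) * 25 * 4.6^2
= 0.333333 * 25 * 21.16
= 176.3333 kg*m^2


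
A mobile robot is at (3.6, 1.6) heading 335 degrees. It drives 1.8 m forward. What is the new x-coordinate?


x_new = x0 + d*cos(theta)
= 3.6 + 1.8*cos(335)
= 3.6 + 1.6314
= 5.2314


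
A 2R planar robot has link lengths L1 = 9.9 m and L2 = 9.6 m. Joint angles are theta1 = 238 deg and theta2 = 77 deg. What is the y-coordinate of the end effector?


Convert angles to radians: theta1 = 4.1539, theta2 = 1.3439
y = L1*sin(theta1) + L2*sin(theta1+theta2)
y = -8.3957 + -6.7882
y = -15.1839


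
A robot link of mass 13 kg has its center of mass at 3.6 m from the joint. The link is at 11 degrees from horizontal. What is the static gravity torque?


tau = m*g*L*cos(angle)
= 13 * 9.81 * 3.6 * cos(11 deg)
= 13 * 9.81 * 3.6 * 0.9816
= 450.6729 Nm


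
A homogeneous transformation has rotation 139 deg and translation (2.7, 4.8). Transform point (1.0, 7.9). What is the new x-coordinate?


x' = cos(theta)*px - sin(theta)*py + tx
= -0.7547*1.0 - 0.6561*7.9 + 2.7
= -3.2376


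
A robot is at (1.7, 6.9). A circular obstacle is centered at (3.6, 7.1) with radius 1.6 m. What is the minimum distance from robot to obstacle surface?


center_dist = sqrt((1.7-3.6)^2 + (6.9-7.1)^2)
= sqrt(3.61 + 0.04)
= 1.9105
min_dist = center_dist - radius = 1.9105 - 1.6 = 0.3105 m


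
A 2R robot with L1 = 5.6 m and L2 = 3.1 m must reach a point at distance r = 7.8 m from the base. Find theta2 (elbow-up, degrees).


cos(theta2) = (r^2 - L1^2 - L2^2) / (2*L1*L2)
cos(theta2) = (60.84 - 31.36 - 9.61) / 34.72
cos(theta2) = 0.572293
theta2 = 55.0897 degrees


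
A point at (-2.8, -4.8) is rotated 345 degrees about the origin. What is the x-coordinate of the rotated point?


x' = x*cos(theta) - y*sin(theta)
cos(345 deg) = 0.9659, sin(345 deg) = -0.2588
x' = -2.8 * 0.9659 - -4.8 * -0.2588
= -2.7046 - 1.2423
= -3.9469


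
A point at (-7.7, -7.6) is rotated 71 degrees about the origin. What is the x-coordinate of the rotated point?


x' = x*cos(theta) - y*sin(theta)
cos(71 deg) = 0.3256, sin(71 deg) = 0.9455
x' = -7.7 * 0.3256 - -7.6 * 0.9455
= -2.5069 - -7.1859
= 4.6791


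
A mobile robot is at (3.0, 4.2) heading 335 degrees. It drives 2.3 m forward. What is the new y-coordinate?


y_new = y0 + d*sin(theta)
= 4.2 + 2.3*sin(335)
= 4.2 + -0.972
= 3.228


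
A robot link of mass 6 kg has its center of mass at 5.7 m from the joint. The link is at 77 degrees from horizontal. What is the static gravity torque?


tau = m*g*L*cos(angle)
= 6 * 9.81 * 5.7 * cos(77 deg)
= 6 * 9.81 * 5.7 * 0.225
= 75.4715 Nm


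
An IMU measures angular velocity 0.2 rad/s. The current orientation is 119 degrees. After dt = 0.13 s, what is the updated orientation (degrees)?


delta_theta = w * dt = 0.2 * 0.13 = 0.026 rad
= 1.4897 deg
theta_new = 119 + 1.4897 = 120.4897 deg


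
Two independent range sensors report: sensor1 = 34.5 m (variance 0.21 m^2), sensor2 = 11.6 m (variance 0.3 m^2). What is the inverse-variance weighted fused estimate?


w1 = (1/var1) / (1/var1 + 1/var2)
   = 4.7619 / (4.7619 + 3.3333) = 0.5882
w2 = 1 - w1 = 0.4118
fused = w1*s1 + w2*s2 = 20.2941 + 4.7765
= 25.0706 m


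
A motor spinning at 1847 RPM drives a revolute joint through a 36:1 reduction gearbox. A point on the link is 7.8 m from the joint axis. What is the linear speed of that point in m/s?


omega_motor = 1847 * 2*pi/60 = 193.4174 rad/s
omega_joint = omega_motor / 36 = 5.3727 rad/s
v = omega_joint * r = 5.3727 * 7.8
= 41.9071 m/s


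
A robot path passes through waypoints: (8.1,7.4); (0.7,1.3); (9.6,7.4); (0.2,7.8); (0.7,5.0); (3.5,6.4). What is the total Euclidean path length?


Segment lengths:
  seg1 = sqrt((-7.4)^2 + (-6.1)^2) = 9.5901
  seg2 = sqrt((8.9)^2 + (6.1)^2) = 10.7898
  seg3 = sqrt((-9.4)^2 + (0.4)^2) = 9.4085
  seg4 = sqrt((0.5)^2 + (-2.8)^2) = 2.8443
  seg5 = sqrt((2.8)^2 + (1.4)^2) = 3.1305
Total = 35.7632


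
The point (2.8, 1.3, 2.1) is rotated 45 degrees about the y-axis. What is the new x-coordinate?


Rotation about y-axis: x' = x*cos(theta) + z*sin(theta)
= 2.8 * 0.7071 + 2.1 * 0.7071
= 3.4648


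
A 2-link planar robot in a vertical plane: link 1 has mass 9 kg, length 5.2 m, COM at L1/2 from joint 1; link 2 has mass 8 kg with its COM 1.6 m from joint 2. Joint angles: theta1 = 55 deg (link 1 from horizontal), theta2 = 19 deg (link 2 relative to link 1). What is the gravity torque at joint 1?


Horizontal distance from joint 1 to link-1 COM:
  x_c1 = (L1/2)*cos(t1) = 2.6 * 0.5736 = 1.4913 m
Horizontal distance from joint 1 to link-2 COM:
  x_c2 = L1*cos(t1) + Lc2*cos(t1+t2)
       = 5.2*0.5736 + 1.6*0.2756 = 3.4236 m
tau1 = m1*g*x_c1 + m2*g*x_c2
     = 9*9.81*1.4913 + 8*9.81*3.4236
     = 131.6668 + 268.6855
     = 400.3522 Nm


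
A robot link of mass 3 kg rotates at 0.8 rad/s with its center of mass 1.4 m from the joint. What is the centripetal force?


F = m * omega^2 * r
= 3 * 0.8^2 * 1.4
= 3 * 0.64 * 1.4
= 2.688 N


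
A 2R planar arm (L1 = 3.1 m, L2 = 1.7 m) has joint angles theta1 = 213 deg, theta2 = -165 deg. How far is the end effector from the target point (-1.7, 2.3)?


End effector via forward kinematics:
x = L1*cos(t1) + L2*cos(t1+t2) = -1.4624
y = L1*sin(t1) + L2*sin(t1+t2) = -0.425
Distance to target:
d = sqrt((-1.7 - -1.4624)^2 + (2.3 - -0.425)^2)
= sqrt(0.0565 + 7.4258)
= 2.7354 m


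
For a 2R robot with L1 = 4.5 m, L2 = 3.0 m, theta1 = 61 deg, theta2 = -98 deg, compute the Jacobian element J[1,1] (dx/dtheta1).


J[1,1] = -L1*sin(t1) - L2*sin(t1+t2)
= -4.5*sin(61) - 3.0*sin(-37)
= -2.1303


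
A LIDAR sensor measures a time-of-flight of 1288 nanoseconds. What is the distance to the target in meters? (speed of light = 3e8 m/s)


tof = 1288 ns = 1.288e-06 s
dist = c * tof / 2
= 3e8 * 1.288e-06 / 2
= 193.2 m


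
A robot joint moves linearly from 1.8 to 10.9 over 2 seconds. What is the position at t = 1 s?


s = t/T = 1/2 = 0.5
p(t) = p0 + (pf-p0)*s
= 1.8 + (10.9 - 1.8) * 0.5
= 6.35


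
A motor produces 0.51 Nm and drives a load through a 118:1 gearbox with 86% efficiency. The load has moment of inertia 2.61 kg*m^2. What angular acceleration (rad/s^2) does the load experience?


tau_out = tau_motor * N * eta
= 0.51 * 118 * 0.86 = 51.7548 Nm
alpha = tau_out / I = 51.7548 / 2.61
= 19.8294 rad/s^2


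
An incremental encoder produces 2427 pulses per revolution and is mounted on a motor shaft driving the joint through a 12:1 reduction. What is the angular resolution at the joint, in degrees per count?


counts per rev = 2427
effective counts at joint = 2427 * 12 = 29124
resolution = 360 / 29124
= 0.0124 deg/count


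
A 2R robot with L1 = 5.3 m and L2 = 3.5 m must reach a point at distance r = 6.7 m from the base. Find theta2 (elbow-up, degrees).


cos(theta2) = (r^2 - L1^2 - L2^2) / (2*L1*L2)
cos(theta2) = (44.89 - 28.09 - 12.25) / 37.1
cos(theta2) = 0.122642
theta2 = 82.9554 degrees


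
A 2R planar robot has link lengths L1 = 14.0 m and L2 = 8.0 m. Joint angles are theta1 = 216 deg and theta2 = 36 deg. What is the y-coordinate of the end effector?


Convert angles to radians: theta1 = 3.7699, theta2 = 0.6283
y = L1*sin(theta1) + L2*sin(theta1+theta2)
y = -8.229 + -7.6085
y = -15.8374


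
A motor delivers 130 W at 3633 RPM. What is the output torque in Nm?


omega = 3633 * 2*pi/60 = 380.4469 rad/s
tau = P / omega = 130 / 380.4469
= 0.3417 Nm


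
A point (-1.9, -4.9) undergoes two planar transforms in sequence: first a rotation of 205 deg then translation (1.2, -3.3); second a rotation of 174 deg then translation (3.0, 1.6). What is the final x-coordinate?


After transform 1:
x1 = cos(205)*-1.9 - sin(205)*-4.9 + 1.2 = 0.8512
y1 = sin(205)*-1.9 + cos(205)*-4.9 + -3.3 = 1.9439
After transform 2:
x2 = cos(174)*0.8512 - sin(174)*1.9439 + 3.0
= 1.9503


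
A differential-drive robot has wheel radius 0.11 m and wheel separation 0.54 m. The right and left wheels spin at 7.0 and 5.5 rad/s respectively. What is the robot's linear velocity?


vR = r*wR = 0.11*7.0 = 0.77 m/s
vL = r*wL = 0.11*5.5 = 0.605 m/s
v = (vR+vL)/2 = 0.6875 m/s
omega = (vR-vL)/L = 0.3056 rad/s
linear velocity = 0.6875 m/s


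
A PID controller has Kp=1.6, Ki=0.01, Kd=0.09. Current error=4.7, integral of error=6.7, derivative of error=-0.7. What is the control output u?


u = Kp*e + Ki*int(e) + Kd*de/dt
= 1.6*4.7 + 0.01*6.7 + 0.09*(-0.7)
= 7.52 + 0.067 + -0.063
= 7.524


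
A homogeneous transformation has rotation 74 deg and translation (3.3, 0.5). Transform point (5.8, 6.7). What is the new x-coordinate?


x' = cos(theta)*px - sin(theta)*py + tx
= 0.2756*5.8 - 0.9613*6.7 + 3.3
= -1.5418


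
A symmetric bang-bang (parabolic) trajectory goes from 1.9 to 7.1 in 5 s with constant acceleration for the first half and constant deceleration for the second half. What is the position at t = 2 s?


Symmetric rest-to-rest: each phase covers (pf-p0)/2 in time T/2. 0.5*a*(T/2)^2 = (pf-p0)/2 => a = 4*(pf-p0)/T^2
a = 4*(7.1-1.9)/5^2 = 0.832
t = 2 is in the acceleration phase (t <= T/2).
p = p0 + 0.5*a*t^2 = 1.9 + 0.5*0.832*2^2
= 3.564


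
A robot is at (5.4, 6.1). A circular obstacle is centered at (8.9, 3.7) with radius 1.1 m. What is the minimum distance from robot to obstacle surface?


center_dist = sqrt((5.4-8.9)^2 + (6.1-3.7)^2)
= sqrt(12.25 + 5.76)
= 4.2438
min_dist = center_dist - radius = 4.2438 - 1.1 = 3.1438 m


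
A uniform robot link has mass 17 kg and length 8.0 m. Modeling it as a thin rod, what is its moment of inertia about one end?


I = (1/3) * m * L^2
= (1/3) * 17 * 8.0^2
= 0.333333 * 17 * 64.0
= 362.6667 kg*m^2


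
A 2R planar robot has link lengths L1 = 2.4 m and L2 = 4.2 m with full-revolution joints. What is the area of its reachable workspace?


r_max = L1 + L2 = 6.6 m
r_min = |L1 - L2| = 1.8 m
Area = pi*(r_max^2 - r_min^2)
= pi*(43.56 - 3.24)
= pi * 40.32
= 126.669 m^2


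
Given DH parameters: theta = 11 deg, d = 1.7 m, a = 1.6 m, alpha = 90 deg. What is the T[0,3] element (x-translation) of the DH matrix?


T[0,3] = a * cos(theta)
= 1.6 * cos(11 deg)
= 1.6 * 0.9816
= 1.5706


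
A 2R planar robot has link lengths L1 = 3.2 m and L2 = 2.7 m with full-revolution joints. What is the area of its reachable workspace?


r_max = L1 + L2 = 5.9 m
r_min = |L1 - L2| = 0.5 m
Area = pi*(r_max^2 - r_min^2)
= pi*(34.81 - 0.25)
= pi * 34.56
= 108.5734 m^2


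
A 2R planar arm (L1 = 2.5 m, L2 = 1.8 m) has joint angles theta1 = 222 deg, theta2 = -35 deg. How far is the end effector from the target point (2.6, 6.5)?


End effector via forward kinematics:
x = L1*cos(t1) + L2*cos(t1+t2) = -3.6444
y = L1*sin(t1) + L2*sin(t1+t2) = -1.8922
Distance to target:
d = sqrt((2.6 - -3.6444)^2 + (6.5 - -1.8922)^2)
= sqrt(38.9931 + 70.4289)
= 10.4605 m


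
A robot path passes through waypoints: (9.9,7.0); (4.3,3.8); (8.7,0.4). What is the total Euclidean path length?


Segment lengths:
  seg1 = sqrt((-5.6)^2 + (-3.2)^2) = 6.4498
  seg2 = sqrt((4.4)^2 + (-3.4)^2) = 5.5606
Total = 12.0104


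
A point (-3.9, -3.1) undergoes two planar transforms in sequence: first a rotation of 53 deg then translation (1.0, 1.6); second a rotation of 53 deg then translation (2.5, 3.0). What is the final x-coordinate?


After transform 1:
x1 = cos(53)*-3.9 - sin(53)*-3.1 + 1.0 = 1.1287
y1 = sin(53)*-3.9 + cos(53)*-3.1 + 1.6 = -3.3803
After transform 2:
x2 = cos(53)*1.1287 - sin(53)*-3.3803 + 2.5
= 5.8789


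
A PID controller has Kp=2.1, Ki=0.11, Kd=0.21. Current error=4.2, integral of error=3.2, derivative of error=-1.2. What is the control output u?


u = Kp*e + Ki*int(e) + Kd*de/dt
= 2.1*4.2 + 0.11*3.2 + 0.21*(-1.2)
= 8.82 + 0.352 + -0.252
= 8.92


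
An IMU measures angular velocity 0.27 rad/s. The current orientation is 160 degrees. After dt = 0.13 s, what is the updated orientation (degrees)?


delta_theta = w * dt = 0.27 * 0.13 = 0.0351 rad
= 2.0111 deg
theta_new = 160 + 2.0111 = 162.0111 deg


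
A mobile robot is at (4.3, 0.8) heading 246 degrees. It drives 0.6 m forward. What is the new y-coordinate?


y_new = y0 + d*sin(theta)
= 0.8 + 0.6*sin(246)
= 0.8 + -0.5481
= 0.2519


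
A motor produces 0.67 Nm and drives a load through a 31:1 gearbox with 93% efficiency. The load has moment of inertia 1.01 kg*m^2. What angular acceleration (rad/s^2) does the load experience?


tau_out = tau_motor * N * eta
= 0.67 * 31 * 0.93 = 19.3161 Nm
alpha = tau_out / I = 19.3161 / 1.01
= 19.1249 rad/s^2


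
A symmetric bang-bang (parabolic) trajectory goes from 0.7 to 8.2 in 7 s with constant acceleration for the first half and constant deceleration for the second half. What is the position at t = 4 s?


Symmetric rest-to-rest: each phase covers (pf-p0)/2 in time T/2. 0.5*a*(T/2)^2 = (pf-p0)/2 => a = 4*(pf-p0)/T^2
a = 4*(8.2-0.7)/7^2 = 0.6122
t = 4 is in the deceleration phase (t > T/2).
p = pf - 0.5*a*(T-t)^2 = 8.2 - 0.5*0.6122*3^2
= 5.4449


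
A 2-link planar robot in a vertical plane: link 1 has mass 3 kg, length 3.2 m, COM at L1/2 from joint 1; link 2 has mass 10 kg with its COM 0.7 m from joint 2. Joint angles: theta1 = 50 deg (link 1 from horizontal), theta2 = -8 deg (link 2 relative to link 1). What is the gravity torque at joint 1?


Horizontal distance from joint 1 to link-1 COM:
  x_c1 = (L1/2)*cos(t1) = 1.6 * 0.6428 = 1.0285 m
Horizontal distance from joint 1 to link-2 COM:
  x_c2 = L1*cos(t1) + Lc2*cos(t1+t2)
       = 3.2*0.6428 + 0.7*0.7431 = 2.5771 m
tau1 = m1*g*x_c1 + m2*g*x_c2
     = 3*9.81*1.0285 + 10*9.81*2.5771
     = 30.2676 + 252.8156
     = 283.0832 Nm


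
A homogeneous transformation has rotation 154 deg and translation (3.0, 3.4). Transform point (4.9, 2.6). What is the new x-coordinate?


x' = cos(theta)*px - sin(theta)*py + tx
= -0.8988*4.9 - 0.4384*2.6 + 3.0
= -2.5439


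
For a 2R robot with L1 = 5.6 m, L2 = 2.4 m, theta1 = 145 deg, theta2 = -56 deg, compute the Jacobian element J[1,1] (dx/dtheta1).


J[1,1] = -L1*sin(t1) - L2*sin(t1+t2)
= -5.6*sin(145) - 2.4*sin(89)
= -5.6117


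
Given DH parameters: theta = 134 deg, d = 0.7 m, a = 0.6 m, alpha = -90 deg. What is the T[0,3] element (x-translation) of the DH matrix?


T[0,3] = a * cos(theta)
= 0.6 * cos(134 deg)
= 0.6 * -0.6947
= -0.4168


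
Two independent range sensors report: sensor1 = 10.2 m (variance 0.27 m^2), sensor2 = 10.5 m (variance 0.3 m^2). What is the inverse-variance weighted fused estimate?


w1 = (1/var1) / (1/var1 + 1/var2)
   = 3.7037 / (3.7037 + 3.3333) = 0.5263
w2 = 1 - w1 = 0.4737
fused = w1*s1 + w2*s2 = 5.3684 + 4.9737
= 10.3421 m


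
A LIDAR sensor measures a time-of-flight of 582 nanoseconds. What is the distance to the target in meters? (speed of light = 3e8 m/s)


tof = 582 ns = 5.82e-07 s
dist = c * tof / 2
= 3e8 * 5.82e-07 / 2
= 87.3 m


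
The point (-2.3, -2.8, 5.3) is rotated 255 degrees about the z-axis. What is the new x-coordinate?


Rotation about z-axis: x' = x*cos(theta) - y*sin(theta)
= -2.3 * -0.2588 - -2.8 * -0.9659
= -2.1093


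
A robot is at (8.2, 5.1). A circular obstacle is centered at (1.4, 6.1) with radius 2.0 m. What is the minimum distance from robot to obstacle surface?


center_dist = sqrt((8.2-1.4)^2 + (5.1-6.1)^2)
= sqrt(46.24 + 1.0)
= 6.8731
min_dist = center_dist - radius = 6.8731 - 2.0 = 4.8731 m


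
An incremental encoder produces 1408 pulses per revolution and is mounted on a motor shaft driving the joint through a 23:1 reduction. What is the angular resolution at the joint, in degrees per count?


counts per rev = 1408
effective counts at joint = 1408 * 23 = 32384
resolution = 360 / 32384
= 0.0111 deg/count


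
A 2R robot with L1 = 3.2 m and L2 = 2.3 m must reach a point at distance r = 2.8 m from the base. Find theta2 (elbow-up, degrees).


cos(theta2) = (r^2 - L1^2 - L2^2) / (2*L1*L2)
cos(theta2) = (7.84 - 10.24 - 5.29) / 14.72
cos(theta2) = -0.522418
theta2 = 121.4946 degrees


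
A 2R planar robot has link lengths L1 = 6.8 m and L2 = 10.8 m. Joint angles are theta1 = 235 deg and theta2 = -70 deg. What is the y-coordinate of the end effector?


Convert angles to radians: theta1 = 4.1015, theta2 = -1.2217
y = L1*sin(theta1) + L2*sin(theta1+theta2)
y = -5.5702 + 2.7952
y = -2.775
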